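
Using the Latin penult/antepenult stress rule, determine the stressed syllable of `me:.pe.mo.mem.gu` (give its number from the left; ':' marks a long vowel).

Classical Latin: stress the penult if heavy (long vowel or closed), else the antepenult.
Weights: 3 mo L, 4 mem H, 5 gu L.
The penult (syllable 4, mem) is heavy, so it takes stress.
Stress on syllable 4: me:.pe.mo.ˈmem.gu.

4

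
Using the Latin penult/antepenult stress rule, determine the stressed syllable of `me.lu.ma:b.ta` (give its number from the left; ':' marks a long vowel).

Classical Latin: stress the penult if heavy (long vowel or closed), else the antepenult.
Weights: 2 lu L, 3 ma:b H, 4 ta L.
The penult (syllable 3, ma:b) is heavy, so it takes stress.
Stress on syllable 3: me.lu.ˈma:b.ta.

3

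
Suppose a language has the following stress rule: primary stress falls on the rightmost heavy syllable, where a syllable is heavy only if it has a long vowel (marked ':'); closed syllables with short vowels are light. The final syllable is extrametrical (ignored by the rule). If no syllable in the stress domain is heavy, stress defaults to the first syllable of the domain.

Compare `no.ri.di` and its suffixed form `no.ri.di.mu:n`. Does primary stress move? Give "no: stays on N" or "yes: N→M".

no: stays on 1

Base `no.ri.di` (3 syllables):
  The final syllable (3, di) is extrametrical; the stress domain is syllables 1–2.
  Weights: 1 no L, 2 ri L.
  No heavy syllable in the domain; default to the first syllable of the domain = syllable 1.
  → primary stress on syllable 1.
Suffixed `no.ri.di.mu:n` (4 syllables):
  The final syllable (4, mu:n) is extrametrical; the stress domain is syllables 1–3.
  Weights: 1 no L, 2 ri L, 3 di L.
  No heavy syllable in the domain; default to the first syllable of the domain = syllable 1.
  → primary stress on syllable 1.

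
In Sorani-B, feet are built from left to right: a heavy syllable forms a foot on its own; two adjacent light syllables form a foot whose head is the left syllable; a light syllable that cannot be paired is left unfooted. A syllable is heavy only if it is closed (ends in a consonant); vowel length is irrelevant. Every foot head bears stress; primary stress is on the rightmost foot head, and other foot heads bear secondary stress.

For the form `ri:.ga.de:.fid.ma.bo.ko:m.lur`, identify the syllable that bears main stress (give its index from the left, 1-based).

8

Weights: 1 ri: L, 2 ga L, 3 de: L, 4 fid H, 5 ma L, 6 bo L, 7 ko:m H, 8 lur H.
Parse left to right (heavy = foot alone; LL = one foot; stranded L unfooted): (ˈri:.ga) de: (ˈfid) (ˈma.bo) (ˈko:m) (ˈlur).
Foot heads: 1, 4, 5, 7, 8.
Primary stress on the rightmost head = syllable 8.
Primary stress: syllable 8 → ri:.ga.de:.fid.ma.bo.ko:m.ˈlur.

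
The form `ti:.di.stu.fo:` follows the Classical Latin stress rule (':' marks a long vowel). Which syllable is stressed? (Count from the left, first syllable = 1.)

2

Classical Latin: stress the penult if heavy (long vowel or closed), else the antepenult.
Weights: 2 di L, 3 stu L, 4 fo: H.
The penult (syllable 3, stu) is light, so stress falls on the antepenult (syllable 2, di).
Stress on syllable 2: ti:.ˈdi.stu.fo:.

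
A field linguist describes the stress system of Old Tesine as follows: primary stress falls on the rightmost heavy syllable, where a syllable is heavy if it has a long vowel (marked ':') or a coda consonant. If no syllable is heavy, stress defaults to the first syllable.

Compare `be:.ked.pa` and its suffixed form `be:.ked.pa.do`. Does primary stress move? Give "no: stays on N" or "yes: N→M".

Base `be:.ked.pa` (3 syllables):
  Weights: 1 be: H, 2 ked H, 3 pa L.
  Heavy syllables in the domain: 1, 2. The rightmost is syllable 2 (ked).
  → primary stress on syllable 2.
Suffixed `be:.ked.pa.do` (4 syllables):
  Weights: 1 be: H, 2 ked H, 3 pa L, 4 do L.
  Heavy syllables in the domain: 1, 2. The rightmost is syllable 2 (ked).
  → primary stress on syllable 2.

no: stays on 2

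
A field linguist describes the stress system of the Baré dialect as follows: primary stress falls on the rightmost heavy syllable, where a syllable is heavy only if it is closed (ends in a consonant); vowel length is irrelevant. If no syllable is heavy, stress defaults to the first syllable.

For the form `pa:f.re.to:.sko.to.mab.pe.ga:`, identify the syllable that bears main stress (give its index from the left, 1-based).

6

Weights: 1 pa:f H, 2 re L, 3 to: L, 4 sko L, 5 to L, 6 mab H, 7 pe L, 8 ga: L.
Heavy syllables in the domain: 1, 6. The rightmost is syllable 6 (mab).
Primary stress: syllable 6 → pa:f.re.to:.sko.to.ˈmab.pe.ga:.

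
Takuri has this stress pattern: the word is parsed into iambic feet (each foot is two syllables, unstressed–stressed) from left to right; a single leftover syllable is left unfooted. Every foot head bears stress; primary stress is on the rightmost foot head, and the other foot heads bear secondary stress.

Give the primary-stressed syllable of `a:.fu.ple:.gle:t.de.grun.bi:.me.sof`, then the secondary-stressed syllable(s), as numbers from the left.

primary 8, secondary 2, 4, 6

Parse left to right into iambic (σˈσ) feet: (a:.ˈfu) (ple:.ˈgle:t) (de.ˈgrun) (bi:.ˈme) sof. Syllable 9 is left unfooted.
Foot heads (stressed positions): 2, 4, 6, 8.
End Rule Rightmost: primary stress on the rightmost head = syllable 8.
Secondary stress on 2, 4, 6: a:.ˌfu.ple:.ˌgle:t.de.ˌgrun.bi:.ˈme.sof.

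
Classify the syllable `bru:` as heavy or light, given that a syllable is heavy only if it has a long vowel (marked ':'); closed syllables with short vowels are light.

`bru:`: long vowel, open (no coda). Long vowel → heavy.

heavy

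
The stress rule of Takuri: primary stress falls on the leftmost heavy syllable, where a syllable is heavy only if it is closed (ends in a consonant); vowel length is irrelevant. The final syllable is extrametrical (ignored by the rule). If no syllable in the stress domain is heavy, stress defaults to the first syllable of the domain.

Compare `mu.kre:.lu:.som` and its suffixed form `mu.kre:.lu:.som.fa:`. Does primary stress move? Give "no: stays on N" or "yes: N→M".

Base `mu.kre:.lu:.som` (4 syllables):
  The final syllable (4, som) is extrametrical; the stress domain is syllables 1–3.
  Weights: 1 mu L, 2 kre: L, 3 lu: L.
  No heavy syllable in the domain; default to the first syllable of the domain = syllable 1.
  → primary stress on syllable 1.
Suffixed `mu.kre:.lu:.som.fa:` (5 syllables):
  The final syllable (5, fa:) is extrametrical; the stress domain is syllables 1–4.
  Weights: 1 mu L, 2 kre: L, 3 lu: L, 4 som H.
  Heavy syllables in the domain: 4. The leftmost is syllable 4 (som).
  → primary stress on syllable 4.

yes: 1→4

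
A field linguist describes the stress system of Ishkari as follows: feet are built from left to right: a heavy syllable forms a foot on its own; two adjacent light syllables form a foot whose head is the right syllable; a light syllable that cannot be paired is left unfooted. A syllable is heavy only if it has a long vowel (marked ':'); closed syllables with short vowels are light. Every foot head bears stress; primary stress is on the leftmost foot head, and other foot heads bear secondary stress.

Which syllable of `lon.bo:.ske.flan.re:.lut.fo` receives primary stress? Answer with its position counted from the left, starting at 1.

Weights: 1 lon L, 2 bo: H, 3 ske L, 4 flan L, 5 re: H, 6 lut L, 7 fo L.
Parse left to right (heavy = foot alone; LL = one foot; stranded L unfooted): lon (ˈbo:) (ske.ˈflan) (ˈre:) (lut.ˈfo).
Foot heads: 2, 4, 5, 7.
Primary stress on the leftmost head = syllable 2.
Primary stress: syllable 2 → lon.ˈbo:.ske.flan.re:.lut.fo.

2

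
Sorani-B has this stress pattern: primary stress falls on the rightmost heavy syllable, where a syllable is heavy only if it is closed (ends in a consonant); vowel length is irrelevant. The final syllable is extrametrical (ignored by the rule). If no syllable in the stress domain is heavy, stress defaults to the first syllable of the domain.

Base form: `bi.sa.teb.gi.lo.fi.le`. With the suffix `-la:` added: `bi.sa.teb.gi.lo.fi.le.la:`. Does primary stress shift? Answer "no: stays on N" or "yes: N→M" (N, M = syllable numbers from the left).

Base `bi.sa.teb.gi.lo.fi.le` (7 syllables):
  The final syllable (7, le) is extrametrical; the stress domain is syllables 1–6.
  Weights: 1 bi L, 2 sa L, 3 teb H, 4 gi L, 5 lo L, 6 fi L.
  Heavy syllables in the domain: 3. The rightmost is syllable 3 (teb).
  → primary stress on syllable 3.
Suffixed `bi.sa.teb.gi.lo.fi.le.la:` (8 syllables):
  The final syllable (8, la:) is extrametrical; the stress domain is syllables 1–7.
  Weights: 1 bi L, 2 sa L, 3 teb H, 4 gi L, 5 lo L, 6 fi L, 7 le L.
  Heavy syllables in the domain: 3. The rightmost is syllable 3 (teb).
  → primary stress on syllable 3.

no: stays on 3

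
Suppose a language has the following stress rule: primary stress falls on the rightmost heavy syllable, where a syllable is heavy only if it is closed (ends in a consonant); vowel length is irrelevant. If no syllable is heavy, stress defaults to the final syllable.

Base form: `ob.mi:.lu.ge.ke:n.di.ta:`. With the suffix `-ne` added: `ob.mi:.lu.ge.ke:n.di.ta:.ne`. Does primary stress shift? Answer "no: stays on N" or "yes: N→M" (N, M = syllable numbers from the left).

no: stays on 5

Base `ob.mi:.lu.ge.ke:n.di.ta:` (7 syllables):
  Weights: 1 ob H, 2 mi: L, 3 lu L, 4 ge L, 5 ke:n H, 6 di L, 7 ta: L.
  Heavy syllables in the domain: 1, 5. The rightmost is syllable 5 (ke:n).
  → primary stress on syllable 5.
Suffixed `ob.mi:.lu.ge.ke:n.di.ta:.ne` (8 syllables):
  Weights: 1 ob H, 2 mi: L, 3 lu L, 4 ge L, 5 ke:n H, 6 di L, 7 ta: L, 8 ne L.
  Heavy syllables in the domain: 1, 5. The rightmost is syllable 5 (ke:n).
  → primary stress on syllable 5.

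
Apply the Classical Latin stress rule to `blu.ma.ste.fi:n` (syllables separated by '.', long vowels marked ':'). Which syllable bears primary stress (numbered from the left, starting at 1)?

Classical Latin: stress the penult if heavy (long vowel or closed), else the antepenult.
Weights: 2 ma L, 3 ste L, 4 fi:n H.
The penult (syllable 3, ste) is light, so stress falls on the antepenult (syllable 2, ma).
Stress on syllable 2: blu.ˈma.ste.fi:n.

2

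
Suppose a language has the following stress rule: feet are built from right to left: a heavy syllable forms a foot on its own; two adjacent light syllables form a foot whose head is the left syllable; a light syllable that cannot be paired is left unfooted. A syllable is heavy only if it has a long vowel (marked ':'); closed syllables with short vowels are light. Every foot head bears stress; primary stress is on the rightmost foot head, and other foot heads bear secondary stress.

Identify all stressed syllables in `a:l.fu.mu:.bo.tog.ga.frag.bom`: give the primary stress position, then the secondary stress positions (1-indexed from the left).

primary 7, secondary 1, 3, 5

Weights: 1 a:l H, 2 fu L, 3 mu: H, 4 bo L, 5 tog L, 6 ga L, 7 frag L, 8 bom L.
Parse right to left (heavy = foot alone; LL = one foot; stranded L unfooted): (ˈa:l) fu (ˈmu:) bo (ˈtog.ga) (ˈfrag.bom).
Foot heads: 1, 3, 5, 7.
Primary stress on the rightmost head = syllable 7.
Secondary stress on 1, 3, 5: ˌa:l.fu.ˌmu:.bo.ˌtog.ga.ˈfrag.bom.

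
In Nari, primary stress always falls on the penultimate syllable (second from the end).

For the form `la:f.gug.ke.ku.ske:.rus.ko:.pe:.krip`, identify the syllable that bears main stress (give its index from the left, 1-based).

The word has 9 syllables; the penultimate syllable (second from the end) is syllable 8 (pe:).
Primary stress: syllable 8 → la:f.gug.ke.ku.ske:.rus.ko:.ˈpe:.krip.

8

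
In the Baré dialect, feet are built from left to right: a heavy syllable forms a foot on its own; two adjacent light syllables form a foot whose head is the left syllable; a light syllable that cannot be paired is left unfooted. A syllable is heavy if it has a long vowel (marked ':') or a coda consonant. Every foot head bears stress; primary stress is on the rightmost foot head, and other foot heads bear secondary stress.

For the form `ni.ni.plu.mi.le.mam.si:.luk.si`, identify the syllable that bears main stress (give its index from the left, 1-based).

Weights: 1 ni L, 2 ni L, 3 plu L, 4 mi L, 5 le L, 6 mam H, 7 si: H, 8 luk H, 9 si L.
Parse left to right (heavy = foot alone; LL = one foot; stranded L unfooted): (ˈni.ni) (ˈplu.mi) le (ˈmam) (ˈsi:) (ˈluk) si.
Foot heads: 1, 3, 6, 7, 8.
Primary stress on the rightmost head = syllable 8.
Primary stress: syllable 8 → ni.ni.plu.mi.le.mam.si:.ˈluk.si.

8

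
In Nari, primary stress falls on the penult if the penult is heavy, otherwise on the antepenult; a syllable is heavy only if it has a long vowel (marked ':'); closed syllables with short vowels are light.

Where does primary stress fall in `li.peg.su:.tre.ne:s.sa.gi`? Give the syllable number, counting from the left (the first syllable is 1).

5

Weights: 5 ne:s H, 6 sa L, 7 gi L.
The penult (syllable 6, sa) is light, so stress falls on the antepenult (syllable 5, ne:s).
Primary stress: syllable 5 → li.peg.su:.tre.ˈne:s.sa.gi.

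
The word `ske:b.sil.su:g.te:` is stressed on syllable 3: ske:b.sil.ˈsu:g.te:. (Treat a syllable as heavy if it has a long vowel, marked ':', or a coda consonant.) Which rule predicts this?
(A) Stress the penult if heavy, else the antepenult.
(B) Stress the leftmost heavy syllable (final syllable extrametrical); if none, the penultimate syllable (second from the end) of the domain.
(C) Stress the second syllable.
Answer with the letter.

A

Rule A → syllable 3 ✓.
Rule B → syllable 1 (observed: 3).
Rule C → syllable 2 (observed: 3).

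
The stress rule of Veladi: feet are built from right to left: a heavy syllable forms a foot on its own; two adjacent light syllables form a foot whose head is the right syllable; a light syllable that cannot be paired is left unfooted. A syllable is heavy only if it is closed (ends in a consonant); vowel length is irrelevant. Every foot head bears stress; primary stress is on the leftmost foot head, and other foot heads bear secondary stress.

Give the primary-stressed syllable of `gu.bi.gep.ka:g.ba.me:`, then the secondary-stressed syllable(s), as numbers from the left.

Weights: 1 gu L, 2 bi L, 3 gep H, 4 ka:g H, 5 ba L, 6 me: L.
Parse right to left (heavy = foot alone; LL = one foot; stranded L unfooted): (gu.ˈbi) (ˈgep) (ˈka:g) (ba.ˈme:).
Foot heads: 2, 3, 4, 6.
Primary stress on the leftmost head = syllable 2.
Secondary stress on 3, 4, 6: gu.ˈbi.ˌgep.ˌka:g.ba.ˌme:.

primary 2, secondary 3, 4, 6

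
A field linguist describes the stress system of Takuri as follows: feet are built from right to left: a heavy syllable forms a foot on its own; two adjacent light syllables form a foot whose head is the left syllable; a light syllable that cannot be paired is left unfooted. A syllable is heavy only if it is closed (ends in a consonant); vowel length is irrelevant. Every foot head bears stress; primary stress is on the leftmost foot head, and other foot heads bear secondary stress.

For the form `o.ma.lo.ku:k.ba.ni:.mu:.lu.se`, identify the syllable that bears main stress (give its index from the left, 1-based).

Weights: 1 o L, 2 ma L, 3 lo L, 4 ku:k H, 5 ba L, 6 ni: L, 7 mu: L, 8 lu L, 9 se L.
Parse right to left (heavy = foot alone; LL = one foot; stranded L unfooted): o (ˈma.lo) (ˈku:k) ba (ˈni:.mu:) (ˈlu.se).
Foot heads: 2, 4, 6, 8.
Primary stress on the leftmost head = syllable 2.
Primary stress: syllable 2 → o.ˈma.lo.ku:k.ba.ni:.mu:.lu.se.

2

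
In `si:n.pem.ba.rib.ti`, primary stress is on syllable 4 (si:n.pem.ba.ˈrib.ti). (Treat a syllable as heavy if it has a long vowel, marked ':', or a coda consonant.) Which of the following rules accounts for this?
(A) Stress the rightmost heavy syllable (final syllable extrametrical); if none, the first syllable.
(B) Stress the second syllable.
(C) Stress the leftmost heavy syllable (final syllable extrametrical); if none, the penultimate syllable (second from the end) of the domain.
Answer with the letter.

Rule A → syllable 4 ✓.
Rule B → syllable 2 (observed: 4).
Rule C → syllable 1 (observed: 4).

A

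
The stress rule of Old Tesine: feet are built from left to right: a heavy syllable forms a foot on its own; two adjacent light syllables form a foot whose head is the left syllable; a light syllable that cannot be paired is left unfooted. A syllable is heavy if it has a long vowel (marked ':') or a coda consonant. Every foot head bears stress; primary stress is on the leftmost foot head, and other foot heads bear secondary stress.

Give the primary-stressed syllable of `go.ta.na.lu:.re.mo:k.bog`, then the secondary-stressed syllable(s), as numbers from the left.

primary 1, secondary 4, 6, 7

Weights: 1 go L, 2 ta L, 3 na L, 4 lu: H, 5 re L, 6 mo:k H, 7 bog H.
Parse left to right (heavy = foot alone; LL = one foot; stranded L unfooted): (ˈgo.ta) na (ˈlu:) re (ˈmo:k) (ˈbog).
Foot heads: 1, 4, 6, 7.
Primary stress on the leftmost head = syllable 1.
Secondary stress on 4, 6, 7: ˈgo.ta.na.ˌlu:.re.ˌmo:k.ˌbog.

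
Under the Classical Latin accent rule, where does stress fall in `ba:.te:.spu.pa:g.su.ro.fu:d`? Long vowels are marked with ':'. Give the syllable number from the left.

Classical Latin: stress the penult if heavy (long vowel or closed), else the antepenult.
Weights: 5 su L, 6 ro L, 7 fu:d H.
The penult (syllable 6, ro) is light, so stress falls on the antepenult (syllable 5, su).
Stress on syllable 5: ba:.te:.spu.pa:g.ˈsu.ro.fu:d.

5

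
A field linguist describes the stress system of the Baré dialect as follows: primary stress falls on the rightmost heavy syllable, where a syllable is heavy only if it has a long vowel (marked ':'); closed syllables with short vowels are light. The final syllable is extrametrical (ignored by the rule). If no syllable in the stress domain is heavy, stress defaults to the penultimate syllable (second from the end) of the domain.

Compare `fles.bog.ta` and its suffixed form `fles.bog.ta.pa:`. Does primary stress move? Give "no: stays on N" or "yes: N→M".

Base `fles.bog.ta` (3 syllables):
  The final syllable (3, ta) is extrametrical; the stress domain is syllables 1–2.
  Weights: 1 fles L, 2 bog L.
  No heavy syllable in the domain; default to the penultimate syllable (second from the end) of the domain = syllable 1.
  → primary stress on syllable 1.
Suffixed `fles.bog.ta.pa:` (4 syllables):
  The final syllable (4, pa:) is extrametrical; the stress domain is syllables 1–3.
  Weights: 1 fles L, 2 bog L, 3 ta L.
  No heavy syllable in the domain; default to the penultimate syllable (second from the end) of the domain = syllable 2.
  → primary stress on syllable 2.

yes: 1→2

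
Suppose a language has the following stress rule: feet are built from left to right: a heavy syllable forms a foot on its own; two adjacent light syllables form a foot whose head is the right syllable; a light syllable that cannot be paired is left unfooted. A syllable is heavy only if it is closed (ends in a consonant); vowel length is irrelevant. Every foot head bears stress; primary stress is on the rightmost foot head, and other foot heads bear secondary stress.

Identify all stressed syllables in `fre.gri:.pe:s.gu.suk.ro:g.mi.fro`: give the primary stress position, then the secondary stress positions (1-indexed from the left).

Weights: 1 fre L, 2 gri: L, 3 pe:s H, 4 gu L, 5 suk H, 6 ro:g H, 7 mi L, 8 fro L.
Parse left to right (heavy = foot alone; LL = one foot; stranded L unfooted): (fre.ˈgri:) (ˈpe:s) gu (ˈsuk) (ˈro:g) (mi.ˈfro).
Foot heads: 2, 3, 5, 6, 8.
Primary stress on the rightmost head = syllable 8.
Secondary stress on 2, 3, 5, 6: fre.ˌgri:.ˌpe:s.gu.ˌsuk.ˌro:g.mi.ˈfro.

primary 8, secondary 2, 3, 5, 6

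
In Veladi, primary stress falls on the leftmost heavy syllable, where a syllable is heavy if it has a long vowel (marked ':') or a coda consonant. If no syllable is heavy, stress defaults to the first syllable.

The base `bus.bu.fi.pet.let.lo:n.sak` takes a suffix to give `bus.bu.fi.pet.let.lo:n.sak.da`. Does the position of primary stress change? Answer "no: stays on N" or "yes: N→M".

no: stays on 1

Base `bus.bu.fi.pet.let.lo:n.sak` (7 syllables):
  Weights: 1 bus H, 2 bu L, 3 fi L, 4 pet H, 5 let H, 6 lo:n H, 7 sak H.
  Heavy syllables in the domain: 1, 4, 5, 6, 7. The leftmost is syllable 1 (bus).
  → primary stress on syllable 1.
Suffixed `bus.bu.fi.pet.let.lo:n.sak.da` (8 syllables):
  Weights: 1 bus H, 2 bu L, 3 fi L, 4 pet H, 5 let H, 6 lo:n H, 7 sak H, 8 da L.
  Heavy syllables in the domain: 1, 4, 5, 6, 7. The leftmost is syllable 1 (bus).
  → primary stress on syllable 1.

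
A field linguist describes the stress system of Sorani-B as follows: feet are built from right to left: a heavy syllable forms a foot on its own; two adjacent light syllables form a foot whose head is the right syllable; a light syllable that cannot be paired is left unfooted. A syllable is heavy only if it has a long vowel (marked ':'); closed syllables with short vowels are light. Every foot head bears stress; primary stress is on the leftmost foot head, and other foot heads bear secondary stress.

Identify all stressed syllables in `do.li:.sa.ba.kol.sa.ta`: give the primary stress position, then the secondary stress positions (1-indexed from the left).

primary 2, secondary 5, 7

Weights: 1 do L, 2 li: H, 3 sa L, 4 ba L, 5 kol L, 6 sa L, 7 ta L.
Parse right to left (heavy = foot alone; LL = one foot; stranded L unfooted): do (ˈli:) sa (ba.ˈkol) (sa.ˈta).
Foot heads: 2, 5, 7.
Primary stress on the leftmost head = syllable 2.
Secondary stress on 5, 7: do.ˈli:.sa.ba.ˌkol.sa.ˌta.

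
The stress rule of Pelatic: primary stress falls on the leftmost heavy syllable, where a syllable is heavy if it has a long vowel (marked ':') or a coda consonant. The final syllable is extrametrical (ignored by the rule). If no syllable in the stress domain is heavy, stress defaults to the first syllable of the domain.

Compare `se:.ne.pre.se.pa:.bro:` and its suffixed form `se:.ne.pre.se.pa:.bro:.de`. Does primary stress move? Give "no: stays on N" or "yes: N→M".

no: stays on 1

Base `se:.ne.pre.se.pa:.bro:` (6 syllables):
  The final syllable (6, bro:) is extrametrical; the stress domain is syllables 1–5.
  Weights: 1 se: H, 2 ne L, 3 pre L, 4 se L, 5 pa: H.
  Heavy syllables in the domain: 1, 5. The leftmost is syllable 1 (se:).
  → primary stress on syllable 1.
Suffixed `se:.ne.pre.se.pa:.bro:.de` (7 syllables):
  The final syllable (7, de) is extrametrical; the stress domain is syllables 1–6.
  Weights: 1 se: H, 2 ne L, 3 pre L, 4 se L, 5 pa: H, 6 bro: H.
  Heavy syllables in the domain: 1, 5, 6. The leftmost is syllable 1 (se:).
  → primary stress on syllable 1.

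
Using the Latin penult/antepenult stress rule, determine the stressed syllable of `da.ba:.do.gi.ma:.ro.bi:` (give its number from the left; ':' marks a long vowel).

Classical Latin: stress the penult if heavy (long vowel or closed), else the antepenult.
Weights: 5 ma: H, 6 ro L, 7 bi: H.
The penult (syllable 6, ro) is light, so stress falls on the antepenult (syllable 5, ma:).
Stress on syllable 5: da.ba:.do.gi.ˈma:.ro.bi:.

5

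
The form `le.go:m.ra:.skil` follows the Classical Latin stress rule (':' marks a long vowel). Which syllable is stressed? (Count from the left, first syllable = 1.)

3

Classical Latin: stress the penult if heavy (long vowel or closed), else the antepenult.
Weights: 2 go:m H, 3 ra: H, 4 skil H.
The penult (syllable 3, ra:) is heavy, so it takes stress.
Stress on syllable 3: le.go:m.ˈra:.skil.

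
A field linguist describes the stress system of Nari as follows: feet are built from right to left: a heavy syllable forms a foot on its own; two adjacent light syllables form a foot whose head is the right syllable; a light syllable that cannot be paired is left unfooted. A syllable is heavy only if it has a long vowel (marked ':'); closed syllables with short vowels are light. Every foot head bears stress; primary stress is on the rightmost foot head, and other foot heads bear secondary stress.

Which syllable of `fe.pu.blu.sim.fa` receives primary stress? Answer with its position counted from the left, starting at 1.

5

Weights: 1 fe L, 2 pu L, 3 blu L, 4 sim L, 5 fa L.
Parse right to left (heavy = foot alone; LL = one foot; stranded L unfooted): fe (pu.ˈblu) (sim.ˈfa).
Foot heads: 3, 5.
Primary stress on the rightmost head = syllable 5.
Primary stress: syllable 5 → fe.pu.blu.sim.ˈfa.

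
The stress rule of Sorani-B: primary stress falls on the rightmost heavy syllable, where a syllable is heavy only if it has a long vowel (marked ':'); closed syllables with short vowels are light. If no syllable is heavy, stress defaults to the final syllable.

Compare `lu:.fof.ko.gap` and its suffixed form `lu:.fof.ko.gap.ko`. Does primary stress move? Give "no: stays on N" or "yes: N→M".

Base `lu:.fof.ko.gap` (4 syllables):
  Weights: 1 lu: H, 2 fof L, 3 ko L, 4 gap L.
  Heavy syllables in the domain: 1. The rightmost is syllable 1 (lu:).
  → primary stress on syllable 1.
Suffixed `lu:.fof.ko.gap.ko` (5 syllables):
  Weights: 1 lu: H, 2 fof L, 3 ko L, 4 gap L, 5 ko L.
  Heavy syllables in the domain: 1. The rightmost is syllable 1 (lu:).
  → primary stress on syllable 1.

no: stays on 1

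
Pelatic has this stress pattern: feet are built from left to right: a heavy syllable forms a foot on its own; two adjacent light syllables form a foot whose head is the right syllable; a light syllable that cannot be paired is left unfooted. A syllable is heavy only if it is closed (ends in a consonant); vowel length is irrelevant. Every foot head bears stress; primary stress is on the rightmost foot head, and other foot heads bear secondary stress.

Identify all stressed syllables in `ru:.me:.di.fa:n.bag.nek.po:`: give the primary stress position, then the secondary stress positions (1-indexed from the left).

Weights: 1 ru: L, 2 me: L, 3 di L, 4 fa:n H, 5 bag H, 6 nek H, 7 po: L.
Parse left to right (heavy = foot alone; LL = one foot; stranded L unfooted): (ru:.ˈme:) di (ˈfa:n) (ˈbag) (ˈnek) po:.
Foot heads: 2, 4, 5, 6.
Primary stress on the rightmost head = syllable 6.
Secondary stress on 2, 4, 5: ru:.ˌme:.di.ˌfa:n.ˌbag.ˈnek.po:.

primary 6, secondary 2, 4, 5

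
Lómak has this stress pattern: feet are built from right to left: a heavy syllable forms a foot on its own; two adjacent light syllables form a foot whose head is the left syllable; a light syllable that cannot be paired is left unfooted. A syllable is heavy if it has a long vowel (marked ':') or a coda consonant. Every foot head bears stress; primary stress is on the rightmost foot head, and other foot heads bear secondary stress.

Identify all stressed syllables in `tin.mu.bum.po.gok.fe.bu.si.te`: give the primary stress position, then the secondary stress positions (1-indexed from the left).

Weights: 1 tin H, 2 mu L, 3 bum H, 4 po L, 5 gok H, 6 fe L, 7 bu L, 8 si L, 9 te L.
Parse right to left (heavy = foot alone; LL = one foot; stranded L unfooted): (ˈtin) mu (ˈbum) po (ˈgok) (ˈfe.bu) (ˈsi.te).
Foot heads: 1, 3, 5, 6, 8.
Primary stress on the rightmost head = syllable 8.
Secondary stress on 1, 3, 5, 6: ˌtin.mu.ˌbum.po.ˌgok.ˌfe.bu.ˈsi.te.

primary 8, secondary 1, 3, 5, 6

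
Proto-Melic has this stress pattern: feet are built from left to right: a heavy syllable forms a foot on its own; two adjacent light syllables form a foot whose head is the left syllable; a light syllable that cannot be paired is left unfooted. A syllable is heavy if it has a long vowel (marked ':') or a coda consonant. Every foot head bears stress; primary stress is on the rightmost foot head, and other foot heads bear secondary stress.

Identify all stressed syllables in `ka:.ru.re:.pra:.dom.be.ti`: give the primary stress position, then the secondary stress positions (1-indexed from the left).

primary 6, secondary 1, 3, 4, 5

Weights: 1 ka: H, 2 ru L, 3 re: H, 4 pra: H, 5 dom H, 6 be L, 7 ti L.
Parse left to right (heavy = foot alone; LL = one foot; stranded L unfooted): (ˈka:) ru (ˈre:) (ˈpra:) (ˈdom) (ˈbe.ti).
Foot heads: 1, 3, 4, 5, 6.
Primary stress on the rightmost head = syllable 6.
Secondary stress on 1, 3, 4, 5: ˌka:.ru.ˌre:.ˌpra:.ˌdom.ˈbe.ti.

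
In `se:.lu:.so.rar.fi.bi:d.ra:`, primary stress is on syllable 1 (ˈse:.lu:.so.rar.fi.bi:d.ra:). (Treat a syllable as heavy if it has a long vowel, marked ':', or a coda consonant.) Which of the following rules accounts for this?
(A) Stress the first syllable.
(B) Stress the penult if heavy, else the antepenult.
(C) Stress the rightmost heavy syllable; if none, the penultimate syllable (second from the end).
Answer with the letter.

Rule A → syllable 1 ✓.
Rule B → syllable 6 (observed: 1).
Rule C → syllable 7 (observed: 1).

A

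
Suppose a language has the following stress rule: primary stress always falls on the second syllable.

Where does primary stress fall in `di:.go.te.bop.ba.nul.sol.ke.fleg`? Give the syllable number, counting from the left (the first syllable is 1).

2

The word has 9 syllables; the second syllable is syllable 2 (go).
Primary stress: syllable 2 → di:.ˈgo.te.bop.ba.nul.sol.ke.fleg.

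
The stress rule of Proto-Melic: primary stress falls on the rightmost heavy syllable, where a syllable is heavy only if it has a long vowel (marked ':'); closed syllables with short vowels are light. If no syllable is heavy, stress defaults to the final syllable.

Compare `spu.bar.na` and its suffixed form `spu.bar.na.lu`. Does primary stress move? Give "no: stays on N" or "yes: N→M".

yes: 3→4

Base `spu.bar.na` (3 syllables):
  Weights: 1 spu L, 2 bar L, 3 na L.
  No heavy syllable in the domain; default to the final syllable = syllable 3.
  → primary stress on syllable 3.
Suffixed `spu.bar.na.lu` (4 syllables):
  Weights: 1 spu L, 2 bar L, 3 na L, 4 lu L.
  No heavy syllable in the domain; default to the final syllable = syllable 4.
  → primary stress on syllable 4.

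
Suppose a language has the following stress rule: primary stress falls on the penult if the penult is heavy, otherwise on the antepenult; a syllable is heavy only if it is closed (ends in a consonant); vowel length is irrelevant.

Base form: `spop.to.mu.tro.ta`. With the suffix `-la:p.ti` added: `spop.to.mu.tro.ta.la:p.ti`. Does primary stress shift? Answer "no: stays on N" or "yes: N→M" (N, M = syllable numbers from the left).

yes: 3→6

Base `spop.to.mu.tro.ta` (5 syllables):
  Weights: 3 mu L, 4 tro L, 5 ta L.
  The penult (syllable 4, tro) is light, so stress falls on the antepenult (syllable 3, mu).
  → primary stress on syllable 3.
Suffixed `spop.to.mu.tro.ta.la:p.ti` (7 syllables):
  Weights: 5 ta L, 6 la:p H, 7 ti L.
  The penult (syllable 6, la:p) is heavy, so it takes stress.
  → primary stress on syllable 6.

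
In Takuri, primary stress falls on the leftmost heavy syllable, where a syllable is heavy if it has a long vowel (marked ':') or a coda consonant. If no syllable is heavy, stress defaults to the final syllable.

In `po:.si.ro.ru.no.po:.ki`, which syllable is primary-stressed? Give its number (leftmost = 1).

Weights: 1 po: H, 2 si L, 3 ro L, 4 ru L, 5 no L, 6 po: H, 7 ki L.
Heavy syllables in the domain: 1, 6. The leftmost is syllable 1 (po:).
Primary stress: syllable 1 → ˈpo:.si.ro.ru.no.po:.ki.

1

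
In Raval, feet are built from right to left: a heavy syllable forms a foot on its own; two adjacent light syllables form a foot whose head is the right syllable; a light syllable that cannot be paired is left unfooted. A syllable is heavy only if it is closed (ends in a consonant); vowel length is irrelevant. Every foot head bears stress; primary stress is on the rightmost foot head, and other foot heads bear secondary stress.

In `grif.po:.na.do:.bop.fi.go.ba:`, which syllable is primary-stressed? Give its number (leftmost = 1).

8

Weights: 1 grif H, 2 po: L, 3 na L, 4 do: L, 5 bop H, 6 fi L, 7 go L, 8 ba: L.
Parse right to left (heavy = foot alone; LL = one foot; stranded L unfooted): (ˈgrif) po: (na.ˈdo:) (ˈbop) fi (go.ˈba:).
Foot heads: 1, 4, 5, 8.
Primary stress on the rightmost head = syllable 8.
Primary stress: syllable 8 → grif.po:.na.do:.bop.fi.go.ˈba:.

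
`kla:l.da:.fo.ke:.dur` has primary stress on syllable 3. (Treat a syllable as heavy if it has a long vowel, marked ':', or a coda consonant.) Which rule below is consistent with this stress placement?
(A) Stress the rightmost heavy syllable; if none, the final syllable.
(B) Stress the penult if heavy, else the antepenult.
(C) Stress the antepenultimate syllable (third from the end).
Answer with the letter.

Rule A → syllable 5 (observed: 3).
Rule B → syllable 4 (observed: 3).
Rule C → syllable 3 ✓.

C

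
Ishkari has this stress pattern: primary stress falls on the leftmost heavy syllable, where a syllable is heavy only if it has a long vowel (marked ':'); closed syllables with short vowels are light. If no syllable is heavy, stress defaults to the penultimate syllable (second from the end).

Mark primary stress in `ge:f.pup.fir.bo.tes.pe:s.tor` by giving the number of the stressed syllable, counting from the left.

Weights: 1 ge:f H, 2 pup L, 3 fir L, 4 bo L, 5 tes L, 6 pe:s H, 7 tor L.
Heavy syllables in the domain: 1, 6. The leftmost is syllable 1 (ge:f).
Primary stress: syllable 1 → ˈge:f.pup.fir.bo.tes.pe:s.tor.

1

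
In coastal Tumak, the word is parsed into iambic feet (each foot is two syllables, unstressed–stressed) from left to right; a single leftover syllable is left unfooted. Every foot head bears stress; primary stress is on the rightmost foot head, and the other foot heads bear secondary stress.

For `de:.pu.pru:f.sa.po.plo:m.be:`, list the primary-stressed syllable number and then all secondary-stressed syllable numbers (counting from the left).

primary 6, secondary 2, 4

Parse left to right into iambic (σˈσ) feet: (de:.ˈpu) (pru:f.ˈsa) (po.ˈplo:m) be:. Syllable 7 is left unfooted.
Foot heads (stressed positions): 2, 4, 6.
End Rule Rightmost: primary stress on the rightmost head = syllable 6.
Secondary stress on 2, 4: de:.ˌpu.pru:f.ˌsa.po.ˈplo:m.be:.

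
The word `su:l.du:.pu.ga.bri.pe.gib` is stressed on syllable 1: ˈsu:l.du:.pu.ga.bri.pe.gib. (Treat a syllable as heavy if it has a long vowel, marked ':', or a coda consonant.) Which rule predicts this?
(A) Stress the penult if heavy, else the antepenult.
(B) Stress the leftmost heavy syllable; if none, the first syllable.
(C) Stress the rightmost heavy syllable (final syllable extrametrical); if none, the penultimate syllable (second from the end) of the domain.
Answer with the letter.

B

Rule A → syllable 5 (observed: 1).
Rule B → syllable 1 ✓.
Rule C → syllable 2 (observed: 1).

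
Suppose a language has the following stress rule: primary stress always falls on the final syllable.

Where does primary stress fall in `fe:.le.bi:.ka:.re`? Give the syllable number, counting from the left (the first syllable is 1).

The word has 5 syllables; the final syllable is syllable 5 (re).
Primary stress: syllable 5 → fe:.le.bi:.ka:.ˈre.

5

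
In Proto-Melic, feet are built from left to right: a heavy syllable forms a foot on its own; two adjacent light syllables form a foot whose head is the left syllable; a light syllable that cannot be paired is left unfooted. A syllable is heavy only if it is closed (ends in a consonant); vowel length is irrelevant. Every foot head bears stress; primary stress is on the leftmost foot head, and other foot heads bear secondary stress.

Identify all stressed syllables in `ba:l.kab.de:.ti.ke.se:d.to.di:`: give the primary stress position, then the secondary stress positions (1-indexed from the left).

Weights: 1 ba:l H, 2 kab H, 3 de: L, 4 ti L, 5 ke L, 6 se:d H, 7 to L, 8 di: L.
Parse left to right (heavy = foot alone; LL = one foot; stranded L unfooted): (ˈba:l) (ˈkab) (ˈde:.ti) ke (ˈse:d) (ˈto.di:).
Foot heads: 1, 2, 3, 6, 7.
Primary stress on the leftmost head = syllable 1.
Secondary stress on 2, 3, 6, 7: ˈba:l.ˌkab.ˌde:.ti.ke.ˌse:d.ˌto.di:.

primary 1, secondary 2, 3, 6, 7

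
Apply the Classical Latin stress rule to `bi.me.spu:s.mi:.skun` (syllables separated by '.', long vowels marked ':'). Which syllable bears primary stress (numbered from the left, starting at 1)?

Classical Latin: stress the penult if heavy (long vowel or closed), else the antepenult.
Weights: 3 spu:s H, 4 mi: H, 5 skun H.
The penult (syllable 4, mi:) is heavy, so it takes stress.
Stress on syllable 4: bi.me.spu:s.ˈmi:.skun.

4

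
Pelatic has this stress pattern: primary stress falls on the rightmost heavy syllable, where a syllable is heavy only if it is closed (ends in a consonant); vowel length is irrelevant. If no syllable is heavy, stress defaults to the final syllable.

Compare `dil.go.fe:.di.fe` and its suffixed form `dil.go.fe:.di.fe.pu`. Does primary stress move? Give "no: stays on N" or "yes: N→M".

no: stays on 1

Base `dil.go.fe:.di.fe` (5 syllables):
  Weights: 1 dil H, 2 go L, 3 fe: L, 4 di L, 5 fe L.
  Heavy syllables in the domain: 1. The rightmost is syllable 1 (dil).
  → primary stress on syllable 1.
Suffixed `dil.go.fe:.di.fe.pu` (6 syllables):
  Weights: 1 dil H, 2 go L, 3 fe: L, 4 di L, 5 fe L, 6 pu L.
  Heavy syllables in the domain: 1. The rightmost is syllable 1 (dil).
  → primary stress on syllable 1.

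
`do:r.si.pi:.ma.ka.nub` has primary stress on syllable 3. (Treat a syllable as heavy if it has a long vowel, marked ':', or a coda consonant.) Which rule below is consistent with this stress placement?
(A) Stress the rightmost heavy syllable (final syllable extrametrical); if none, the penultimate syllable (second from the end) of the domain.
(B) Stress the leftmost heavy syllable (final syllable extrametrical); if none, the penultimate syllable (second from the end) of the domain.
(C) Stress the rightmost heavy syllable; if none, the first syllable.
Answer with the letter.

A

Rule A → syllable 3 ✓.
Rule B → syllable 1 (observed: 3).
Rule C → syllable 6 (observed: 3).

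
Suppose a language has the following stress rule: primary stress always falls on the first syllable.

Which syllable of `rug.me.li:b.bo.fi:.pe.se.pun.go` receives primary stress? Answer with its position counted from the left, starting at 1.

1

The word has 9 syllables; the first syllable is syllable 1 (rug).
Primary stress: syllable 1 → ˈrug.me.li:b.bo.fi:.pe.se.pun.go.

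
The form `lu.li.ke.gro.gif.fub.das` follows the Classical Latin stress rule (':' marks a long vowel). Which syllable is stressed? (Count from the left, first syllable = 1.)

Classical Latin: stress the penult if heavy (long vowel or closed), else the antepenult.
Weights: 5 gif H, 6 fub H, 7 das H.
The penult (syllable 6, fub) is heavy, so it takes stress.
Stress on syllable 6: lu.li.ke.gro.gif.ˈfub.das.

6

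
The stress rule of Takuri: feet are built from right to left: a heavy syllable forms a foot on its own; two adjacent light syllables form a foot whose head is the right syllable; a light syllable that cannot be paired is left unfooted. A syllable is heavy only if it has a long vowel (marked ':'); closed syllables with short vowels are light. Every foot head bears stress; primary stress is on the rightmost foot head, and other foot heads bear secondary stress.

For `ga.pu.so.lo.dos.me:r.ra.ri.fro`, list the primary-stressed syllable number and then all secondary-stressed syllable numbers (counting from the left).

Weights: 1 ga L, 2 pu L, 3 so L, 4 lo L, 5 dos L, 6 me:r H, 7 ra L, 8 ri L, 9 fro L.
Parse right to left (heavy = foot alone; LL = one foot; stranded L unfooted): ga (pu.ˈso) (lo.ˈdos) (ˈme:r) ra (ri.ˈfro).
Foot heads: 3, 5, 6, 9.
Primary stress on the rightmost head = syllable 9.
Secondary stress on 3, 5, 6: ga.pu.ˌso.lo.ˌdos.ˌme:r.ra.ri.ˈfro.

primary 9, secondary 3, 5, 6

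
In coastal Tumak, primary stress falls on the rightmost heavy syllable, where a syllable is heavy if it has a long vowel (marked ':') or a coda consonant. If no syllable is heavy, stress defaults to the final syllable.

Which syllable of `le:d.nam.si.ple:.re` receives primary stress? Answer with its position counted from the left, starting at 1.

Weights: 1 le:d H, 2 nam H, 3 si L, 4 ple: H, 5 re L.
Heavy syllables in the domain: 1, 2, 4. The rightmost is syllable 4 (ple:).
Primary stress: syllable 4 → le:d.nam.si.ˈple:.re.

4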